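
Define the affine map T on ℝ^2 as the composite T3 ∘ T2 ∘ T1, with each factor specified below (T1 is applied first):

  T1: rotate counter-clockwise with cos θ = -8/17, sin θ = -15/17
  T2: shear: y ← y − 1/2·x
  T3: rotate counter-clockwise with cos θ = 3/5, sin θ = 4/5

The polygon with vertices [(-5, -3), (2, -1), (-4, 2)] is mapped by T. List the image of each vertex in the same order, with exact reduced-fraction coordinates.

T1 rotate counter-clockwise with cos θ = -8/17, sin θ = -15/17: (-5, -3) → (-5/17, 99/17); (2, -1) → (-31/17, -22/17); (-4, 2) → (62/17, 44/17)
T2 shear: y ← y − 1/2·x: (-5/17, 99/17) → (-5/17, 203/34); (-31/17, -22/17) → (-31/17, -13/34); (62/17, 44/17) → (62/17, 13/17)
T3 rotate counter-clockwise with cos θ = 3/5, sin θ = 4/5: (-5/17, 203/34) → (-421/85, 569/170); (-31/17, -13/34) → (-67/85, -287/170); (62/17, 13/17) → (134/85, 287/85)

image vertices: (-421/85, 569/170), (-67/85, -287/170), (134/85, 287/85)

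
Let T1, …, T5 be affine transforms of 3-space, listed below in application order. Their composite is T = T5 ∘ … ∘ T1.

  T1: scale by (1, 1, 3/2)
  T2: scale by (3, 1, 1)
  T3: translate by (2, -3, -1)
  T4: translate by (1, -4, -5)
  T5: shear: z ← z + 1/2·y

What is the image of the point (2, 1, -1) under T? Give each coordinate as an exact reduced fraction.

T(p) = (9, -6, -21/2)

T1 scale by (1, 1, 3/2): (2, 1, -1) → (2, 1, -3/2)
T2 scale by (3, 1, 1): (2, 1, -3/2) → (6, 1, -3/2)
T3 translate by (2, -3, -1): (6, 1, -3/2) → (8, -2, -5/2)
T4 translate by (1, -4, -5): (8, -2, -5/2) → (9, -6, -15/2)
T5 shear: z ← z + 1/2·y: (9, -6, -15/2) → (9, -6, -21/2)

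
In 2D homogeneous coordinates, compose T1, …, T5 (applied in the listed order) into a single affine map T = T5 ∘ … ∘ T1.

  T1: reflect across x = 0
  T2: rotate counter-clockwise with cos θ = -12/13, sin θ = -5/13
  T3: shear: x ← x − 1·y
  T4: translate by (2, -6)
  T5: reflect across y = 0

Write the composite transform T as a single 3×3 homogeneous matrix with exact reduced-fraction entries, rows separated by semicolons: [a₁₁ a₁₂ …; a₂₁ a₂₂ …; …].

T1 = [-1 0 0; 0 1 0; 0 0 1]
T2·T1 = [12/13 5/13 0; 5/13 -12/13 0; 0 0 1]
T3·…·T1 = [7/13 17/13 0; 5/13 -12/13 0; 0 0 1]
T4·…·T1 = [7/13 17/13 2; 5/13 -12/13 -6; 0 0 1]
T5·…·T1 = [7/13 17/13 2; -5/13 12/13 6; 0 0 1]

T = [7/13 17/13 2; -5/13 12/13 6; 0 0 1]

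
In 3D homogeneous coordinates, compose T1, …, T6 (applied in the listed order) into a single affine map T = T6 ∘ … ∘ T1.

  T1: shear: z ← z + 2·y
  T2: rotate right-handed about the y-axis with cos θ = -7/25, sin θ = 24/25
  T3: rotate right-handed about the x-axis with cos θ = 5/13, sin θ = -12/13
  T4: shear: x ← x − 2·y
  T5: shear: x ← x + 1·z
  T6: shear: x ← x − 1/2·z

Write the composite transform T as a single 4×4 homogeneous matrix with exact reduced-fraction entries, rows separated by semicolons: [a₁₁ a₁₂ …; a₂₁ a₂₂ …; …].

T = [17/13 21/13 37/26 0; -288/325 -43/325 -84/325 0; -24/65 -74/65 -7/65 0; 0 0 0 1]

T1 = [1 0 0 0; 0 1 0 0; 0 2 1 0; 0 0 0 1]
T2·T1 = [-7/25 48/25 24/25 0; 0 1 0 0; -24/25 -14/25 -7/25 0; 0 0 0 1]
T3·…·T1 = [-7/25 48/25 24/25 0; -288/325 -43/325 -84/325 0; -24/65 -74/65 -7/65 0; 0 0 0 1]
T4·…·T1 = [97/65 142/65 96/65 0; -288/325 -43/325 -84/325 0; -24/65 -74/65 -7/65 0; 0 0 0 1]
T5·…·T1 = [73/65 68/65 89/65 0; -288/325 -43/325 -84/325 0; -24/65 -74/65 -7/65 0; 0 0 0 1]
T6·…·T1 = [17/13 21/13 37/26 0; -288/325 -43/325 -84/325 0; -24/65 -74/65 -7/65 0; 0 0 0 1]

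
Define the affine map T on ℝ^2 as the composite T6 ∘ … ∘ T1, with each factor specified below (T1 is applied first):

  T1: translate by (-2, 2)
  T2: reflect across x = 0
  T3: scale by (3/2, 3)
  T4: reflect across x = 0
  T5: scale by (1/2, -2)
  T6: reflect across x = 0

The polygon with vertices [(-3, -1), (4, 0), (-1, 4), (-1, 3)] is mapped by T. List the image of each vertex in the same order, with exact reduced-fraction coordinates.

T1 translate by (-2, 2): (-3, -1) → (-5, 1); (4, 0) → (2, 2); (-1, 4) → (-3, 6); (-1, 3) → (-3, 5)
T2 reflect across x = 0: (-5, 1) → (5, 1); (2, 2) → (-2, 2); (-3, 6) → (3, 6); (-3, 5) → (3, 5)
T3 scale by (3/2, 3): (5, 1) → (15/2, 3); (-2, 2) → (-3, 6); (3, 6) → (9/2, 18); (3, 5) → (9/2, 15)
T4 reflect across x = 0: (15/2, 3) → (-15/2, 3); (-3, 6) → (3, 6); (9/2, 18) → (-9/2, 18); (9/2, 15) → (-9/2, 15)
T5 scale by (1/2, -2): (-15/2, 3) → (-15/4, -6); (3, 6) → (3/2, -12); (-9/2, 18) → (-9/4, -36); (-9/2, 15) → (-9/4, -30)
T6 reflect across x = 0: (-15/4, -6) → (15/4, -6); (3/2, -12) → (-3/2, -12); (-9/4, -36) → (9/4, -36); (-9/4, -30) → (9/4, -30)

image vertices: (15/4, -6), (-3/2, -12), (9/4, -36), (9/4, -30)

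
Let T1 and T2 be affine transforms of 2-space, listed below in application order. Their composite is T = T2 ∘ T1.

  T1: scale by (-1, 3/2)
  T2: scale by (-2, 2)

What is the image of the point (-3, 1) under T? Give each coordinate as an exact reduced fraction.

T(p) = (-6, 3)

T1 scale by (-1, 3/2): (-3, 1) → (3, 3/2)
T2 scale by (-2, 2): (3, 3/2) → (-6, 3)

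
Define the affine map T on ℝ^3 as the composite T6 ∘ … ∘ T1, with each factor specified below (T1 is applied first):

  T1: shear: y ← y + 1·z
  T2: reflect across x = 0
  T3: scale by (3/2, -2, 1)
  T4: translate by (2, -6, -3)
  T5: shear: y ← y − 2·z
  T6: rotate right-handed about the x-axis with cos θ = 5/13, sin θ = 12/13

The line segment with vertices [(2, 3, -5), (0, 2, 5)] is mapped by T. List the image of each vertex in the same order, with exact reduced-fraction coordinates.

T1 shear: y ← y + 1·z: (2, 3, -5) → (2, -2, -5); (0, 2, 5) → (0, 7, 5)
T2 reflect across x = 0: (2, -2, -5) → (-2, -2, -5); (0, 7, 5) → (0, 7, 5)
T3 scale by (3/2, -2, 1): (-2, -2, -5) → (-3, 4, -5); (0, 7, 5) → (0, -14, 5)
T4 translate by (2, -6, -3): (-3, 4, -5) → (-1, -2, -8); (0, -14, 5) → (2, -20, 2)
T5 shear: y ← y − 2·z: (-1, -2, -8) → (-1, 14, -8); (2, -20, 2) → (2, -24, 2)
T6 rotate right-handed about the x-axis with cos θ = 5/13, sin θ = 12/13: (-1, 14, -8) → (-1, 166/13, 128/13); (2, -24, 2) → (2, -144/13, -278/13)

image vertices: (-1, 166/13, 128/13), (2, -144/13, -278/13)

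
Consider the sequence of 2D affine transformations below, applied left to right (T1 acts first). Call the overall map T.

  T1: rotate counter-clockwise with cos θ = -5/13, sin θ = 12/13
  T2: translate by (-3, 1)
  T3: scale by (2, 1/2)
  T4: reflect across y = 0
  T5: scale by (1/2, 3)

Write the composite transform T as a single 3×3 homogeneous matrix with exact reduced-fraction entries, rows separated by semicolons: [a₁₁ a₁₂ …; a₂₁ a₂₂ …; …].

T = [-5/13 -12/13 -3; -18/13 15/26 -3/2; 0 0 1]

T1 = [-5/13 -12/13 0; 12/13 -5/13 0; 0 0 1]
T2·T1 = [-5/13 -12/13 -3; 12/13 -5/13 1; 0 0 1]
T3·…·T1 = [-10/13 -24/13 -6; 6/13 -5/26 1/2; 0 0 1]
T4·…·T1 = [-10/13 -24/13 -6; -6/13 5/26 -1/2; 0 0 1]
T5·…·T1 = [-5/13 -12/13 -3; -18/13 15/26 -3/2; 0 0 1]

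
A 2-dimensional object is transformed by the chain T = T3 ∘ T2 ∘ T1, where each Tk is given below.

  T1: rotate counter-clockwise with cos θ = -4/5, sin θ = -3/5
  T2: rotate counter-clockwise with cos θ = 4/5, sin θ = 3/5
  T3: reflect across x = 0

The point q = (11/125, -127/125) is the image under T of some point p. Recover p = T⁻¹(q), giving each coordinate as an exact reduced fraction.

p = (1, 1/5)

T1 = [-4/5 3/5 0; -3/5 -4/5 0; 0 0 1]
T2·T1 = [-7/25 24/25 0; -24/25 -7/25 0; 0 0 1]
T3·…·T1 = [7/25 -24/25 0; -24/25 -7/25 0; 0 0 1]
det M = -1; M⁻¹ = [7/25 -24/25 0; -24/25 -7/25 0; 0 0 1]
M⁻¹ · (11/125, -127/125)ᵀ = (1, 1/5)ᵀ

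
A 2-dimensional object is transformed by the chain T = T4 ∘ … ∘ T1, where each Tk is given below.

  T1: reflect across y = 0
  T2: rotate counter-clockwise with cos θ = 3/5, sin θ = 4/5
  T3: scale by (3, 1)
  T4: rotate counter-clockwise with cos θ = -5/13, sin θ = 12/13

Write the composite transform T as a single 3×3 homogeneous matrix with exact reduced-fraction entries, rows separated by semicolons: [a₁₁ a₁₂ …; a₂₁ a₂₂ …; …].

T1 = [1 0 0; 0 -1 0; 0 0 1]
T2·T1 = [3/5 4/5 0; 4/5 -3/5 0; 0 0 1]
T3·…·T1 = [9/5 12/5 0; 4/5 -3/5 0; 0 0 1]
T4·…·T1 = [-93/65 -24/65 0; 88/65 159/65 0; 0 0 1]

T = [-93/65 -24/65 0; 88/65 159/65 0; 0 0 1]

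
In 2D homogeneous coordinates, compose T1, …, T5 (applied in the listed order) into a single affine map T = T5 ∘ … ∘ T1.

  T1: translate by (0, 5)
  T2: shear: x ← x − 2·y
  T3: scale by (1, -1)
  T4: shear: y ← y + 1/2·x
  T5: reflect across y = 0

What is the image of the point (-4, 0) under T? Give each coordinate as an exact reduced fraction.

T1 translate by (0, 5): (-4, 0) → (-4, 5)
T2 shear: x ← x − 2·y: (-4, 5) → (-14, 5)
T3 scale by (1, -1): (-14, 5) → (-14, -5)
T4 shear: y ← y + 1/2·x: (-14, -5) → (-14, -12)
T5 reflect across y = 0: (-14, -12) → (-14, 12)

T(p) = (-14, 12)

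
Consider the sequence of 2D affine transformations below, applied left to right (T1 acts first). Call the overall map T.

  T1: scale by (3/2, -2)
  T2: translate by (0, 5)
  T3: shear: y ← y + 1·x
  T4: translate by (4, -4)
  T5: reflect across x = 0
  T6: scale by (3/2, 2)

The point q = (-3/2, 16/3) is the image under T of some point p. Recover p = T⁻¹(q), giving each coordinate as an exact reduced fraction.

T1 = [3/2 0 0; 0 -2 0; 0 0 1]
T2·T1 = [3/2 0 0; 0 -2 5; 0 0 1]
T3·…·T1 = [3/2 0 0; 3/2 -2 5; 0 0 1]
T4·…·T1 = [3/2 0 4; 3/2 -2 1; 0 0 1]
T5·…·T1 = [-3/2 0 -4; 3/2 -2 1; 0 0 1]
T6·…·T1 = [-9/4 0 -6; 3 -4 2; 0 0 1]
det M = 9; M⁻¹ = [-4/9 0 -8/3; -1/3 -1/4 -3/2; 0 0 1]
M⁻¹ · (-3/2, 16/3)ᵀ = (-2, -7/3)ᵀ

p = (-2, -7/3)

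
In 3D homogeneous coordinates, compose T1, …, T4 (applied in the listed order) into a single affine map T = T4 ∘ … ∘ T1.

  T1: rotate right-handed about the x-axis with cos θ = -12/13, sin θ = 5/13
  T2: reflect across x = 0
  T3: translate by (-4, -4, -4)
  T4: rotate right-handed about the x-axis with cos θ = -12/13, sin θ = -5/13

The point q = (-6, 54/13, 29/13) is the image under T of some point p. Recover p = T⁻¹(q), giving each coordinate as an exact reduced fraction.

p = (2, 2, -3)

T1 = [1 0 0 0; 0 -12/13 -5/13 0; 0 5/13 -12/13 0; 0 0 0 1]
T2·T1 = [-1 0 0 0; 0 -12/13 -5/13 0; 0 5/13 -12/13 0; 0 0 0 1]
T3·…·T1 = [-1 0 0 -4; 0 -12/13 -5/13 -4; 0 5/13 -12/13 -4; 0 0 0 1]
T4·…·T1 = [-1 0 0 -4; 0 1 0 28/13; 0 0 1 68/13; 0 0 0 1]
det M = -1; M⁻¹ = [-1 0 0 -4; 0 1 0 -28/13; 0 0 1 -68/13; 0 0 0 1]
M⁻¹ · (-6, 54/13, 29/13)ᵀ = (2, 2, -3)ᵀ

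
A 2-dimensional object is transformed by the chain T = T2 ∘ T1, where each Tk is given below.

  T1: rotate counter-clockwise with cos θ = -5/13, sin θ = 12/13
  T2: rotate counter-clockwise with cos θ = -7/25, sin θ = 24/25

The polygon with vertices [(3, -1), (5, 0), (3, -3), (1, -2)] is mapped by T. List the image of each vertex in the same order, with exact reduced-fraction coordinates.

T1 rotate counter-clockwise with cos θ = -5/13, sin θ = 12/13: (3, -1) → (-3/13, 41/13); (5, 0) → (-25/13, 60/13); (3, -3) → (21/13, 51/13); (1, -2) → (19/13, 22/13)
T2 rotate counter-clockwise with cos θ = -7/25, sin θ = 24/25: (-3/13, 41/13) → (-963/325, -359/325); (-25/13, 60/13) → (-253/65, -204/65); (21/13, 51/13) → (-1371/325, 147/325); (19/13, 22/13) → (-661/325, 302/325)

image vertices: (-963/325, -359/325), (-253/65, -204/65), (-1371/325, 147/325), (-661/325, 302/325)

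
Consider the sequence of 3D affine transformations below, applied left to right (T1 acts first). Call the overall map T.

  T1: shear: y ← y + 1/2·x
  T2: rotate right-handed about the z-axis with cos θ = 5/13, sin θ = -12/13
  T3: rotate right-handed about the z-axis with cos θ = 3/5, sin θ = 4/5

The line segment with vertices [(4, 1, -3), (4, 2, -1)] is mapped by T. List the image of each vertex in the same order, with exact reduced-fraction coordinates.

image vertices: (60/13, 25/13, -3), (316/65, 188/65, -1)

T1 shear: y ← y + 1/2·x: (4, 1, -3) → (4, 3, -3); (4, 2, -1) → (4, 4, -1)
T2 rotate right-handed about the z-axis with cos θ = 5/13, sin θ = -12/13: (4, 3, -3) → (56/13, -33/13, -3); (4, 4, -1) → (68/13, -28/13, -1)
T3 rotate right-handed about the z-axis with cos θ = 3/5, sin θ = 4/5: (56/13, -33/13, -3) → (60/13, 25/13, -3); (68/13, -28/13, -1) → (316/65, 188/65, -1)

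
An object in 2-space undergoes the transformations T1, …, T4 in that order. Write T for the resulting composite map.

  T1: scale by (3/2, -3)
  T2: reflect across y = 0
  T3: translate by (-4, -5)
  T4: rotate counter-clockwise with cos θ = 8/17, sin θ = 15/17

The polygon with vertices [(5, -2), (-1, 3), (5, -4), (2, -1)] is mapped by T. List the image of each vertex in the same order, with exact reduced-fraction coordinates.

T1 scale by (3/2, -3): (5, -2) → (15/2, 6); (-1, 3) → (-3/2, -9); (5, -4) → (15/2, 12); (2, -1) → (3, 3)
T2 reflect across y = 0: (15/2, 6) → (15/2, -6); (-3/2, -9) → (-3/2, 9); (15/2, 12) → (15/2, -12); (3, 3) → (3, -3)
T3 translate by (-4, -5): (15/2, -6) → (7/2, -11); (-3/2, 9) → (-11/2, 4); (15/2, -12) → (7/2, -17); (3, -3) → (-1, -8)
T4 rotate counter-clockwise with cos θ = 8/17, sin θ = 15/17: (7/2, -11) → (193/17, -71/34); (-11/2, 4) → (-104/17, -101/34); (7/2, -17) → (283/17, -167/34); (-1, -8) → (112/17, -79/17)

image vertices: (193/17, -71/34), (-104/17, -101/34), (283/17, -167/34), (112/17, -79/17)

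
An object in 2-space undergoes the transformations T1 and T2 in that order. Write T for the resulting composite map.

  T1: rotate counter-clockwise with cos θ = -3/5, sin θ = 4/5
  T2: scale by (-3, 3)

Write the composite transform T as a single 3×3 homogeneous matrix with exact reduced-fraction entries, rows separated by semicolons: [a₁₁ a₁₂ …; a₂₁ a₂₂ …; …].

T1 = [-3/5 -4/5 0; 4/5 -3/5 0; 0 0 1]
T2·T1 = [9/5 12/5 0; 12/5 -9/5 0; 0 0 1]

T = [9/5 12/5 0; 12/5 -9/5 0; 0 0 1]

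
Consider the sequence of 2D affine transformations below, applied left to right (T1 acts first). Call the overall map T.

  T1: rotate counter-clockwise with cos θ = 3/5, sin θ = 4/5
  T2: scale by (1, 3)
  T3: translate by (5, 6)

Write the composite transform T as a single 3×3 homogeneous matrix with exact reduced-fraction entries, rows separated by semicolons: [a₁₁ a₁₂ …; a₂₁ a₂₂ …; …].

T = [3/5 -4/5 5; 12/5 9/5 6; 0 0 1]

T1 = [3/5 -4/5 0; 4/5 3/5 0; 0 0 1]
T2·T1 = [3/5 -4/5 0; 12/5 9/5 0; 0 0 1]
T3·…·T1 = [3/5 -4/5 5; 12/5 9/5 6; 0 0 1]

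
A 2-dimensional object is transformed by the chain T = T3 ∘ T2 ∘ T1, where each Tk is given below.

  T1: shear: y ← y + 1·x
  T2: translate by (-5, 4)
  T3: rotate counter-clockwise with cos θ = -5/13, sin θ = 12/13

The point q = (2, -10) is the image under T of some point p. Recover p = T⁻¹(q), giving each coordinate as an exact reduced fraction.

p = (-5, 3)

T1 = [1 0 0; 1 1 0; 0 0 1]
T2·T1 = [1 0 -5; 1 1 4; 0 0 1]
T3·…·T1 = [-17/13 -12/13 -23/13; 7/13 -5/13 -80/13; 0 0 1]
det M = 1; M⁻¹ = [-5/13 12/13 5; -7/13 -17/13 -9; 0 0 1]
M⁻¹ · (2, -10)ᵀ = (-5, 3)ᵀ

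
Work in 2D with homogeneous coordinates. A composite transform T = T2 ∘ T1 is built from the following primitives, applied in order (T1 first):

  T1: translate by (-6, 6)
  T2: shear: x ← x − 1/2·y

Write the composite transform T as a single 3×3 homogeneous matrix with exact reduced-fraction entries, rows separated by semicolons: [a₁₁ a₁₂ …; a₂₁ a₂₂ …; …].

T = [1 -1/2 -9; 0 1 6; 0 0 1]

T1 = [1 0 -6; 0 1 6; 0 0 1]
T2·T1 = [1 -1/2 -9; 0 1 6; 0 0 1]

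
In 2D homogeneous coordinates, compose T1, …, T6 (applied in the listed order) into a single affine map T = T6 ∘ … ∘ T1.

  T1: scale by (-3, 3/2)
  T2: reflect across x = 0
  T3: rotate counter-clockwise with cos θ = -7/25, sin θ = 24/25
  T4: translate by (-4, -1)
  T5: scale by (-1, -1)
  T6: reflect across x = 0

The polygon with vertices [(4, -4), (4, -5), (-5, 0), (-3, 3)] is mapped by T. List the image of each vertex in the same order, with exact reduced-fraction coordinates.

T1 scale by (-3, 3/2): (4, -4) → (-12, -6); (4, -5) → (-12, -15/2); (-5, 0) → (15, 0); (-3, 3) → (9, 9/2)
T2 reflect across x = 0: (-12, -6) → (12, -6); (-12, -15/2) → (12, -15/2); (15, 0) → (-15, 0); (9, 9/2) → (-9, 9/2)
T3 rotate counter-clockwise with cos θ = -7/25, sin θ = 24/25: (12, -6) → (12/5, 66/5); (12, -15/2) → (96/25, 681/50); (-15, 0) → (21/5, -72/5); (-9, 9/2) → (-9/5, -99/10)
T4 translate by (-4, -1): (12/5, 66/5) → (-8/5, 61/5); (96/25, 681/50) → (-4/25, 631/50); (21/5, -72/5) → (1/5, -77/5); (-9/5, -99/10) → (-29/5, -109/10)
T5 scale by (-1, -1): (-8/5, 61/5) → (8/5, -61/5); (-4/25, 631/50) → (4/25, -631/50); (1/5, -77/5) → (-1/5, 77/5); (-29/5, -109/10) → (29/5, 109/10)
T6 reflect across x = 0: (8/5, -61/5) → (-8/5, -61/5); (4/25, -631/50) → (-4/25, -631/50); (-1/5, 77/5) → (1/5, 77/5); (29/5, 109/10) → (-29/5, 109/10)

image vertices: (-8/5, -61/5), (-4/25, -631/50), (1/5, 77/5), (-29/5, 109/10)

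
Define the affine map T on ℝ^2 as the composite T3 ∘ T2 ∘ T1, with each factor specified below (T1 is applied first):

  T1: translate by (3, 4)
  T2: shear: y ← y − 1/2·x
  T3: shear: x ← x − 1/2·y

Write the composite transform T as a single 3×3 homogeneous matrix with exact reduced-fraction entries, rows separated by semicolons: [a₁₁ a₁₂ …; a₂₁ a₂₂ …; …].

T1 = [1 0 3; 0 1 4; 0 0 1]
T2·T1 = [1 0 3; -1/2 1 5/2; 0 0 1]
T3·…·T1 = [5/4 -1/2 7/4; -1/2 1 5/2; 0 0 1]

T = [5/4 -1/2 7/4; -1/2 1 5/2; 0 0 1]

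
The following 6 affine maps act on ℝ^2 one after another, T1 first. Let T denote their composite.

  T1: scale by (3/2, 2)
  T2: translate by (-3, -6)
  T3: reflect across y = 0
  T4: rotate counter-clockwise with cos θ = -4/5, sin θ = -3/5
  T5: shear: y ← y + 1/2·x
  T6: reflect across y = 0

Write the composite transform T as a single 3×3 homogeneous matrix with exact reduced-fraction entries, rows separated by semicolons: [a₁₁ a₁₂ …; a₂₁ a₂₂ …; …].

T = [-6/5 -6/5 6; 3/2 -1 0; 0 0 1]

T1 = [3/2 0 0; 0 2 0; 0 0 1]
T2·T1 = [3/2 0 -3; 0 2 -6; 0 0 1]
T3·…·T1 = [3/2 0 -3; 0 -2 6; 0 0 1]
T4·…·T1 = [-6/5 -6/5 6; -9/10 8/5 -3; 0 0 1]
T5·…·T1 = [-6/5 -6/5 6; -3/2 1 0; 0 0 1]
T6·…·T1 = [-6/5 -6/5 6; 3/2 -1 0; 0 0 1]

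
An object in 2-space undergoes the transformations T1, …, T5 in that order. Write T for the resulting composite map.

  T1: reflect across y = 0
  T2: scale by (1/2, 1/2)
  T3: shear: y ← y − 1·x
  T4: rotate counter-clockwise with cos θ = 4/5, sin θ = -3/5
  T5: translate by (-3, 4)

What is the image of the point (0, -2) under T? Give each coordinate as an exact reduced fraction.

T1 reflect across y = 0: (0, -2) → (0, 2)
T2 scale by (1/2, 1/2): (0, 2) → (0, 1)
T3 shear: y ← y − 1·x: (0, 1) → (0, 1)
T4 rotate counter-clockwise with cos θ = 4/5, sin θ = -3/5: (0, 1) → (3/5, 4/5)
T5 translate by (-3, 4): (3/5, 4/5) → (-12/5, 24/5)

T(p) = (-12/5, 24/5)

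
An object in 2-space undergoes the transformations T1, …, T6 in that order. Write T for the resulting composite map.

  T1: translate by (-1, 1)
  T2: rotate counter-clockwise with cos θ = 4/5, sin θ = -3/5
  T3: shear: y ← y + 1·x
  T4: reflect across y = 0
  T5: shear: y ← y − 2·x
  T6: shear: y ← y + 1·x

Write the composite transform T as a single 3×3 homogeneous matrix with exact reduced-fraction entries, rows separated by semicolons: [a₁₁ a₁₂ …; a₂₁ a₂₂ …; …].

T1 = [1 0 -1; 0 1 1; 0 0 1]
T2·T1 = [4/5 3/5 -1/5; -3/5 4/5 7/5; 0 0 1]
T3·…·T1 = [4/5 3/5 -1/5; 1/5 7/5 6/5; 0 0 1]
T4·…·T1 = [4/5 3/5 -1/5; -1/5 -7/5 -6/5; 0 0 1]
T5·…·T1 = [4/5 3/5 -1/5; -9/5 -13/5 -4/5; 0 0 1]
T6·…·T1 = [4/5 3/5 -1/5; -1 -2 -1; 0 0 1]

T = [4/5 3/5 -1/5; -1 -2 -1; 0 0 1]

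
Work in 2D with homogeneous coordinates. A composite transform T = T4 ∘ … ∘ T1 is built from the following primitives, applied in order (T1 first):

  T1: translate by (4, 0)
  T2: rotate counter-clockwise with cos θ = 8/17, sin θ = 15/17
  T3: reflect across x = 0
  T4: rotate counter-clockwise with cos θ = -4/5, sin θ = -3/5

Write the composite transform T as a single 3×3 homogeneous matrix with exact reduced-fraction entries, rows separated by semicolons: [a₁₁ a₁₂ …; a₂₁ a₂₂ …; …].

T1 = [1 0 4; 0 1 0; 0 0 1]
T2·T1 = [8/17 -15/17 32/17; 15/17 8/17 60/17; 0 0 1]
T3·…·T1 = [-8/17 15/17 -32/17; 15/17 8/17 60/17; 0 0 1]
T4·…·T1 = [77/85 -36/85 308/85; -36/85 -77/85 -144/85; 0 0 1]

T = [77/85 -36/85 308/85; -36/85 -77/85 -144/85; 0 0 1]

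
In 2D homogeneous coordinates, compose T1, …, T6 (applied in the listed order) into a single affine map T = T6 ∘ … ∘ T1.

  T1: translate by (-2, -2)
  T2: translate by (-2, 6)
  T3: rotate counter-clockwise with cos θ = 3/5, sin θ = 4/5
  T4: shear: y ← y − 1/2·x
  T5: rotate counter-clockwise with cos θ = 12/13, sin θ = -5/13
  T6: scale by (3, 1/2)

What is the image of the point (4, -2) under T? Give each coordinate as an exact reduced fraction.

T(p) = (-138/65, 16/13)

T1 translate by (-2, -2): (4, -2) → (2, -4)
T2 translate by (-2, 6): (2, -4) → (0, 2)
T3 rotate counter-clockwise with cos θ = 3/5, sin θ = 4/5: (0, 2) → (-8/5, 6/5)
T4 shear: y ← y − 1/2·x: (-8/5, 6/5) → (-8/5, 2)
T5 rotate counter-clockwise with cos θ = 12/13, sin θ = -5/13: (-8/5, 2) → (-46/65, 32/13)
T6 scale by (3, 1/2): (-46/65, 32/13) → (-138/65, 16/13)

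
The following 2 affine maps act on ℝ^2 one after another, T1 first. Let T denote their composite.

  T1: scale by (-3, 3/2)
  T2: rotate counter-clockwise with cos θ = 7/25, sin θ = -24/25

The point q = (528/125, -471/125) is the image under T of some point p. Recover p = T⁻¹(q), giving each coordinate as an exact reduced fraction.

p = (-8/5, 2)

T1 = [-3 0 0; 0 3/2 0; 0 0 1]
T2·T1 = [-21/25 36/25 0; 72/25 21/50 0; 0 0 1]
det M = -9/2; M⁻¹ = [-7/75 8/25 0; 16/25 14/75 0; 0 0 1]
M⁻¹ · (528/125, -471/125)ᵀ = (-8/5, 2)ᵀ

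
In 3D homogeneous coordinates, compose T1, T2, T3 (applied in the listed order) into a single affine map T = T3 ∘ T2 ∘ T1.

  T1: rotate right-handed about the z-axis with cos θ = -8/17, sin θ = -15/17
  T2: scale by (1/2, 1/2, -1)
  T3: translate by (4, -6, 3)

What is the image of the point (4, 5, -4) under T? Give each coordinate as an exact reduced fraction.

T(p) = (179/34, -152/17, 7)

T1 rotate right-handed about the z-axis with cos θ = -8/17, sin θ = -15/17: (4, 5, -4) → (43/17, -100/17, -4)
T2 scale by (1/2, 1/2, -1): (43/17, -100/17, -4) → (43/34, -50/17, 4)
T3 translate by (4, -6, 3): (43/34, -50/17, 4) → (179/34, -152/17, 7)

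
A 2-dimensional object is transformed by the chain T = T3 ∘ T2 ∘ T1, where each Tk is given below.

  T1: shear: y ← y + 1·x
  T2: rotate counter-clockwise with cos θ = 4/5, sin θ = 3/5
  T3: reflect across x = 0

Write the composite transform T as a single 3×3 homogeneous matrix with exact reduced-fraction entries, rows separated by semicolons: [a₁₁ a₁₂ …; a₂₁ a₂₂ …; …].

T = [-1/5 3/5 0; 7/5 4/5 0; 0 0 1]

T1 = [1 0 0; 1 1 0; 0 0 1]
T2·T1 = [1/5 -3/5 0; 7/5 4/5 0; 0 0 1]
T3·…·T1 = [-1/5 3/5 0; 7/5 4/5 0; 0 0 1]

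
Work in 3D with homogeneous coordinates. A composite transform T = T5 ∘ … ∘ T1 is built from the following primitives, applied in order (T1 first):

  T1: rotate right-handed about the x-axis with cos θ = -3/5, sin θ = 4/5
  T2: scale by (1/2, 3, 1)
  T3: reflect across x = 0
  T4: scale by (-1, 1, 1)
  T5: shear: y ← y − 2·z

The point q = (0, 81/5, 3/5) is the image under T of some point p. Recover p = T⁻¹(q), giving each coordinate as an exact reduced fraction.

p = (0, -3, -5)

T1 = [1 0 0 0; 0 -3/5 -4/5 0; 0 4/5 -3/5 0; 0 0 0 1]
T2·T1 = [1/2 0 0 0; 0 -9/5 -12/5 0; 0 4/5 -3/5 0; 0 0 0 1]
T3·…·T1 = [-1/2 0 0 0; 0 -9/5 -12/5 0; 0 4/5 -3/5 0; 0 0 0 1]
T4·…·T1 = [1/2 0 0 0; 0 -9/5 -12/5 0; 0 4/5 -3/5 0; 0 0 0 1]
T5·…·T1 = [1/2 0 0 0; 0 -17/5 -6/5 0; 0 4/5 -3/5 0; 0 0 0 1]
det M = 3/2; M⁻¹ = [2 0 0 0; 0 -1/5 2/5 0; 0 -4/15 -17/15 0; 0 0 0 1]
M⁻¹ · (0, 81/5, 3/5)ᵀ = (0, -3, -5)ᵀ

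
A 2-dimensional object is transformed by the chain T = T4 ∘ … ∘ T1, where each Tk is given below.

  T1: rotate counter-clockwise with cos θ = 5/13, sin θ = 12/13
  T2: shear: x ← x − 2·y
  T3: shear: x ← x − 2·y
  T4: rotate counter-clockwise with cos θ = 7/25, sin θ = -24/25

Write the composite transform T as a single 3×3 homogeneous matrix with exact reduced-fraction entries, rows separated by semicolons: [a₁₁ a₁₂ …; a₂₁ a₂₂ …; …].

T = [-1/25 -8/25 0; 1116/325 803/325 0; 0 0 1]

T1 = [5/13 -12/13 0; 12/13 5/13 0; 0 0 1]
T2·T1 = [-19/13 -22/13 0; 12/13 5/13 0; 0 0 1]
T3·…·T1 = [-43/13 -32/13 0; 12/13 5/13 0; 0 0 1]
T4·…·T1 = [-1/25 -8/25 0; 1116/325 803/325 0; 0 0 1]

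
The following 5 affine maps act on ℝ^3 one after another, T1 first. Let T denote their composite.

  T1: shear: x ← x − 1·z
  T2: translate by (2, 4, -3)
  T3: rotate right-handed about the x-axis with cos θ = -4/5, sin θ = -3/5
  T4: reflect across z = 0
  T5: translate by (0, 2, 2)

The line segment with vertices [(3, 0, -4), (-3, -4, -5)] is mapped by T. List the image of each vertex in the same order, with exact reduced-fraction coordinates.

T1 shear: x ← x − 1·z: (3, 0, -4) → (7, 0, -4); (-3, -4, -5) → (2, -4, -5)
T2 translate by (2, 4, -3): (7, 0, -4) → (9, 4, -7); (2, -4, -5) → (4, 0, -8)
T3 rotate right-handed about the x-axis with cos θ = -4/5, sin θ = -3/5: (9, 4, -7) → (9, -37/5, 16/5); (4, 0, -8) → (4, -24/5, 32/5)
T4 reflect across z = 0: (9, -37/5, 16/5) → (9, -37/5, -16/5); (4, -24/5, 32/5) → (4, -24/5, -32/5)
T5 translate by (0, 2, 2): (9, -37/5, -16/5) → (9, -27/5, -6/5); (4, -24/5, -32/5) → (4, -14/5, -22/5)

image vertices: (9, -27/5, -6/5), (4, -14/5, -22/5)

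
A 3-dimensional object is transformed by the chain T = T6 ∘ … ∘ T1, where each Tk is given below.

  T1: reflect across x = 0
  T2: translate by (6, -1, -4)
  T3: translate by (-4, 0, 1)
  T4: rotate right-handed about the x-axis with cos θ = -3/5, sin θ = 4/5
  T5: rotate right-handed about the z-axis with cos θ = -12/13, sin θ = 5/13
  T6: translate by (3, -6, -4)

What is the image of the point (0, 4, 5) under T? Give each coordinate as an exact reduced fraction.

T1 reflect across x = 0: (0, 4, 5) → (0, 4, 5)
T2 translate by (6, -1, -4): (0, 4, 5) → (6, 3, 1)
T3 translate by (-4, 0, 1): (6, 3, 1) → (2, 3, 2)
T4 rotate right-handed about the x-axis with cos θ = -3/5, sin θ = 4/5: (2, 3, 2) → (2, -17/5, 6/5)
T5 rotate right-handed about the z-axis with cos θ = -12/13, sin θ = 5/13: (2, -17/5, 6/5) → (-7/13, 254/65, 6/5)
T6 translate by (3, -6, -4): (-7/13, 254/65, 6/5) → (32/13, -136/65, -14/5)

T(p) = (32/13, -136/65, -14/5)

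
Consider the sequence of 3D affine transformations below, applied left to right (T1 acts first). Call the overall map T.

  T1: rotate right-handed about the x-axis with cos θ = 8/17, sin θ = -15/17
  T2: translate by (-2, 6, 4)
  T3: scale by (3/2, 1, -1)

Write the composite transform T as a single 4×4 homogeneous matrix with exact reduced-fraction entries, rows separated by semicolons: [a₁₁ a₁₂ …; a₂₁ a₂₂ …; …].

T = [3/2 0 0 -3; 0 8/17 15/17 6; 0 15/17 -8/17 -4; 0 0 0 1]

T1 = [1 0 0 0; 0 8/17 15/17 0; 0 -15/17 8/17 0; 0 0 0 1]
T2·T1 = [1 0 0 -2; 0 8/17 15/17 6; 0 -15/17 8/17 4; 0 0 0 1]
T3·…·T1 = [3/2 0 0 -3; 0 8/17 15/17 6; 0 15/17 -8/17 -4; 0 0 0 1]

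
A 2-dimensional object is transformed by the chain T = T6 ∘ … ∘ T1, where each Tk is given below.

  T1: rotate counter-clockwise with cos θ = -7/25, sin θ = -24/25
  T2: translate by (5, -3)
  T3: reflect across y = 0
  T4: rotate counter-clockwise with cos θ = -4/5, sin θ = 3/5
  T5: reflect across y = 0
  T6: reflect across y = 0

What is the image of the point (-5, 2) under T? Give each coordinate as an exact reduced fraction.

T1 rotate counter-clockwise with cos θ = -7/25, sin θ = -24/25: (-5, 2) → (83/25, 106/25)
T2 translate by (5, -3): (83/25, 106/25) → (208/25, 31/25)
T3 reflect across y = 0: (208/25, 31/25) → (208/25, -31/25)
T4 rotate counter-clockwise with cos θ = -4/5, sin θ = 3/5: (208/25, -31/25) → (-739/125, 748/125)
T5 reflect across y = 0: (-739/125, 748/125) → (-739/125, -748/125)
T6 reflect across y = 0: (-739/125, -748/125) → (-739/125, 748/125)

T(p) = (-739/125, 748/125)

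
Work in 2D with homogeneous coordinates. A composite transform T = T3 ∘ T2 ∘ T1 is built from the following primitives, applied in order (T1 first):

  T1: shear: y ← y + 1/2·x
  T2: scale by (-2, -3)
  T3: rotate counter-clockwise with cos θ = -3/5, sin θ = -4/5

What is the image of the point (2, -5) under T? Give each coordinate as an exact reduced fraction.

T(p) = (12, -4)

T1 shear: y ← y + 1/2·x: (2, -5) → (2, -4)
T2 scale by (-2, -3): (2, -4) → (-4, 12)
T3 rotate counter-clockwise with cos θ = -3/5, sin θ = -4/5: (-4, 12) → (12, -4)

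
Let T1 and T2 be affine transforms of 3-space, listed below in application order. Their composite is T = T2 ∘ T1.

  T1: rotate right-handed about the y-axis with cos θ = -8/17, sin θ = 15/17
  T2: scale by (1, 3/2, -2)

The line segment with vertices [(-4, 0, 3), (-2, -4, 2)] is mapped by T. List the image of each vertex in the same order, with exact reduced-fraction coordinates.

T1 rotate right-handed about the y-axis with cos θ = -8/17, sin θ = 15/17: (-4, 0, 3) → (77/17, 0, 36/17); (-2, -4, 2) → (46/17, -4, 14/17)
T2 scale by (1, 3/2, -2): (77/17, 0, 36/17) → (77/17, 0, -72/17); (46/17, -4, 14/17) → (46/17, -6, -28/17)

image vertices: (77/17, 0, -72/17), (46/17, -6, -28/17)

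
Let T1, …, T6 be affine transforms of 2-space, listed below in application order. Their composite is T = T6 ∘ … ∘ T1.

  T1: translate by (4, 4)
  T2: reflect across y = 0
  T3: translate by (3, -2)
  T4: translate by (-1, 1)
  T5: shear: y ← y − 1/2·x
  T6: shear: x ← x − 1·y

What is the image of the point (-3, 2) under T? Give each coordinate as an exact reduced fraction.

T(p) = (23/2, -17/2)

T1 translate by (4, 4): (-3, 2) → (1, 6)
T2 reflect across y = 0: (1, 6) → (1, -6)
T3 translate by (3, -2): (1, -6) → (4, -8)
T4 translate by (-1, 1): (4, -8) → (3, -7)
T5 shear: y ← y − 1/2·x: (3, -7) → (3, -17/2)
T6 shear: x ← x − 1·y: (3, -17/2) → (23/2, -17/2)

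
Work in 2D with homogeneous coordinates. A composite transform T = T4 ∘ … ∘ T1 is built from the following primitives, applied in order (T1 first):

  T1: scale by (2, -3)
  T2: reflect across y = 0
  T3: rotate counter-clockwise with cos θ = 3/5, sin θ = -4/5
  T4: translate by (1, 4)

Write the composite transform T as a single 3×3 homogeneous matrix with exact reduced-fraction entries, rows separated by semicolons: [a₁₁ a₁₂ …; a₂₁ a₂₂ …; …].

T1 = [2 0 0; 0 -3 0; 0 0 1]
T2·T1 = [2 0 0; 0 3 0; 0 0 1]
T3·…·T1 = [6/5 12/5 0; -8/5 9/5 0; 0 0 1]
T4·…·T1 = [6/5 12/5 1; -8/5 9/5 4; 0 0 1]

T = [6/5 12/5 1; -8/5 9/5 4; 0 0 1]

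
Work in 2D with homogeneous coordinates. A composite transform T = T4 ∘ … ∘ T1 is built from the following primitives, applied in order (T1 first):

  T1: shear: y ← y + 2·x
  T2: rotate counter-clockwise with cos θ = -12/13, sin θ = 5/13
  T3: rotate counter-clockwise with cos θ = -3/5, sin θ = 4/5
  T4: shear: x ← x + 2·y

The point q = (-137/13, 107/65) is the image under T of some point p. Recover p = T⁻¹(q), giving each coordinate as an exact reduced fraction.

p = (-5, -3)

T1 = [1 0 0; 2 1 0; 0 0 1]
T2·T1 = [-22/13 -5/13 0; -19/13 -12/13 0; 0 0 1]
T3·…·T1 = [142/65 63/65 0; -31/65 16/65 0; 0 0 1]
T4·…·T1 = [16/13 19/13 0; -31/65 16/65 0; 0 0 1]
det M = 1; M⁻¹ = [16/65 -19/13 0; 31/65 16/13 0; 0 0 1]
M⁻¹ · (-137/13, 107/65)ᵀ = (-5, -3)ᵀ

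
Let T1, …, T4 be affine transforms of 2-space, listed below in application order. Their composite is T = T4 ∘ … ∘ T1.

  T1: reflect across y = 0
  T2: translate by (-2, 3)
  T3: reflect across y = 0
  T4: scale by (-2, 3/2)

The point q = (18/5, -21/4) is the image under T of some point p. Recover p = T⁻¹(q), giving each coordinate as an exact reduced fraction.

T1 = [1 0 0; 0 -1 0; 0 0 1]
T2·T1 = [1 0 -2; 0 -1 3; 0 0 1]
T3·…·T1 = [1 0 -2; 0 1 -3; 0 0 1]
T4·…·T1 = [-2 0 4; 0 3/2 -9/2; 0 0 1]
det M = -3; M⁻¹ = [-1/2 0 2; 0 2/3 3; 0 0 1]
M⁻¹ · (18/5, -21/4)ᵀ = (1/5, -1/2)ᵀ

p = (1/5, -1/2)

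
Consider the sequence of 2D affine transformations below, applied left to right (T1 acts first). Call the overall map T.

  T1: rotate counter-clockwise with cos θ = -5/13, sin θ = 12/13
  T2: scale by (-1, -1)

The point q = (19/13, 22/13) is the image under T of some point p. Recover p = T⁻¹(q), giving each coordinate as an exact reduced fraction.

T1 = [-5/13 -12/13 0; 12/13 -5/13 0; 0 0 1]
T2·T1 = [5/13 12/13 0; -12/13 5/13 0; 0 0 1]
det M = 1; M⁻¹ = [5/13 -12/13 0; 12/13 5/13 0; 0 0 1]
M⁻¹ · (19/13, 22/13)ᵀ = (-1, 2)ᵀ

p = (-1, 2)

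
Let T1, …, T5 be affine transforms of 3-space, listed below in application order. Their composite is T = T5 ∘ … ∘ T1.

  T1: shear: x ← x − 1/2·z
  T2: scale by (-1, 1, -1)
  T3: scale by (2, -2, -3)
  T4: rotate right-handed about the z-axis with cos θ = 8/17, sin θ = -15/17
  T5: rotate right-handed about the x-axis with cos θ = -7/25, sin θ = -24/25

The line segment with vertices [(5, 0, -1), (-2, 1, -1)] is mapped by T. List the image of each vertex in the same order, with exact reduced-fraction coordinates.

image vertices: (-88/17, -2379/425, -3603/425), (-6/17, -797/425, 1821/425)

T1 shear: x ← x − 1/2·z: (5, 0, -1) → (11/2, 0, -1); (-2, 1, -1) → (-3/2, 1, -1)
T2 scale by (-1, 1, -1): (11/2, 0, -1) → (-11/2, 0, 1); (-3/2, 1, -1) → (3/2, 1, 1)
T3 scale by (2, -2, -3): (-11/2, 0, 1) → (-11, 0, -3); (3/2, 1, 1) → (3, -2, -3)
T4 rotate right-handed about the z-axis with cos θ = 8/17, sin θ = -15/17: (-11, 0, -3) → (-88/17, 165/17, -3); (3, -2, -3) → (-6/17, -61/17, -3)
T5 rotate right-handed about the x-axis with cos θ = -7/25, sin θ = -24/25: (-88/17, 165/17, -3) → (-88/17, -2379/425, -3603/425); (-6/17, -61/17, -3) → (-6/17, -797/425, 1821/425)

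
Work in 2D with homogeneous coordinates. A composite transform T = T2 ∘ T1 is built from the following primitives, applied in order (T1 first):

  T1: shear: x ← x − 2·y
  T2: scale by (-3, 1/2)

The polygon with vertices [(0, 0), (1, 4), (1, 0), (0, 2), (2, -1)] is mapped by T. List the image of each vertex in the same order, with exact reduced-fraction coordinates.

image vertices: (0, 0), (21, 2), (-3, 0), (12, 1), (-12, -1/2)

T1 shear: x ← x − 2·y: (0, 0) → (0, 0); (1, 4) → (-7, 4); (1, 0) → (1, 0); (0, 2) → (-4, 2); (2, -1) → (4, -1)
T2 scale by (-3, 1/2): (0, 0) → (0, 0); (-7, 4) → (21, 2); (1, 0) → (-3, 0); (-4, 2) → (12, 1); (4, -1) → (-12, -1/2)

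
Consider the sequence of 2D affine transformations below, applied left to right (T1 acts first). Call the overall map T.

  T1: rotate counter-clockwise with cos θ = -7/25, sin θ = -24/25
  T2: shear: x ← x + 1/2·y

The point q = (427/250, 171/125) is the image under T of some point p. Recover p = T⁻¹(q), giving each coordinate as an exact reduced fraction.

T1 = [-7/25 24/25 0; -24/25 -7/25 0; 0 0 1]
T2·T1 = [-19/25 41/50 0; -24/25 -7/25 0; 0 0 1]
det M = 1; M⁻¹ = [-7/25 -41/50 0; 24/25 -19/25 0; 0 0 1]
M⁻¹ · (427/250, 171/125)ᵀ = (-8/5, 3/5)ᵀ

p = (-8/5, 3/5)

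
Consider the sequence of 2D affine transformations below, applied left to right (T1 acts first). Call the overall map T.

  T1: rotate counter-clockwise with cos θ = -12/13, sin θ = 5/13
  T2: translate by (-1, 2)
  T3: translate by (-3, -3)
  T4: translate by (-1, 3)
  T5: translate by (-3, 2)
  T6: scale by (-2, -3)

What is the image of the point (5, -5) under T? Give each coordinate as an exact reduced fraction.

T1 rotate counter-clockwise with cos θ = -12/13, sin θ = 5/13: (5, -5) → (-35/13, 85/13)
T2 translate by (-1, 2): (-35/13, 85/13) → (-48/13, 111/13)
T3 translate by (-3, -3): (-48/13, 111/13) → (-87/13, 72/13)
T4 translate by (-1, 3): (-87/13, 72/13) → (-100/13, 111/13)
T5 translate by (-3, 2): (-100/13, 111/13) → (-139/13, 137/13)
T6 scale by (-2, -3): (-139/13, 137/13) → (278/13, -411/13)

T(p) = (278/13, -411/13)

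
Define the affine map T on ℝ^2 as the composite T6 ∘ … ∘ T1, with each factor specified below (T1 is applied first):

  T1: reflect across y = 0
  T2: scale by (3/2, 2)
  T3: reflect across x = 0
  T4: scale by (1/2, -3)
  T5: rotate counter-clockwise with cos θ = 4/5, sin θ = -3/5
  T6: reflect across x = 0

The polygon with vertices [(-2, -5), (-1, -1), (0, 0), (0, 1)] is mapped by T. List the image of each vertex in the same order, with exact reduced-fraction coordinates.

T1 reflect across y = 0: (-2, -5) → (-2, 5); (-1, -1) → (-1, 1); (0, 0) → (0, 0); (0, 1) → (0, -1)
T2 scale by (3/2, 2): (-2, 5) → (-3, 10); (-1, 1) → (-3/2, 2); (0, 0) → (0, 0); (0, -1) → (0, -2)
T3 reflect across x = 0: (-3, 10) → (3, 10); (-3/2, 2) → (3/2, 2); (0, 0) → (0, 0); (0, -2) → (0, -2)
T4 scale by (1/2, -3): (3, 10) → (3/2, -30); (3/2, 2) → (3/4, -6); (0, 0) → (0, 0); (0, -2) → (0, 6)
T5 rotate counter-clockwise with cos θ = 4/5, sin θ = -3/5: (3/2, -30) → (-84/5, -249/10); (3/4, -6) → (-3, -21/4); (0, 0) → (0, 0); (0, 6) → (18/5, 24/5)
T6 reflect across x = 0: (-84/5, -249/10) → (84/5, -249/10); (-3, -21/4) → (3, -21/4); (0, 0) → (0, 0); (18/5, 24/5) → (-18/5, 24/5)

image vertices: (84/5, -249/10), (3, -21/4), (0, 0), (-18/5, 24/5)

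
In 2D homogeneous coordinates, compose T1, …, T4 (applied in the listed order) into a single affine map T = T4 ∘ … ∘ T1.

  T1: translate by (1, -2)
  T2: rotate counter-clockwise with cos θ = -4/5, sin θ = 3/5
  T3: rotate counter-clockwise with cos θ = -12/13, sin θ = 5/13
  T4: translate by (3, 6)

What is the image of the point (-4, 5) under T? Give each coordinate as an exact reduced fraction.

T(p) = (264/65, 657/65)

T1 translate by (1, -2): (-4, 5) → (-3, 3)
T2 rotate counter-clockwise with cos θ = -4/5, sin θ = 3/5: (-3, 3) → (3/5, -21/5)
T3 rotate counter-clockwise with cos θ = -12/13, sin θ = 5/13: (3/5, -21/5) → (69/65, 267/65)
T4 translate by (3, 6): (69/65, 267/65) → (264/65, 657/65)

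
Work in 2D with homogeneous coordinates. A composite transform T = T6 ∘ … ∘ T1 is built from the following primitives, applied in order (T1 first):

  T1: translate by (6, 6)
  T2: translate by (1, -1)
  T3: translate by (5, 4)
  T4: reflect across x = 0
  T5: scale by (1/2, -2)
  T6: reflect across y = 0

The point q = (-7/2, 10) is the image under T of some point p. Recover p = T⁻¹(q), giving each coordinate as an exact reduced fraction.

T1 = [1 0 6; 0 1 6; 0 0 1]
T2·T1 = [1 0 7; 0 1 5; 0 0 1]
T3·…·T1 = [1 0 12; 0 1 9; 0 0 1]
T4·…·T1 = [-1 0 -12; 0 1 9; 0 0 1]
T5·…·T1 = [-1/2 0 -6; 0 -2 -18; 0 0 1]
T6·…·T1 = [-1/2 0 -6; 0 2 18; 0 0 1]
det M = -1; M⁻¹ = [-2 0 -12; 0 1/2 -9; 0 0 1]
M⁻¹ · (-7/2, 10)ᵀ = (-5, -4)ᵀ

p = (-5, -4)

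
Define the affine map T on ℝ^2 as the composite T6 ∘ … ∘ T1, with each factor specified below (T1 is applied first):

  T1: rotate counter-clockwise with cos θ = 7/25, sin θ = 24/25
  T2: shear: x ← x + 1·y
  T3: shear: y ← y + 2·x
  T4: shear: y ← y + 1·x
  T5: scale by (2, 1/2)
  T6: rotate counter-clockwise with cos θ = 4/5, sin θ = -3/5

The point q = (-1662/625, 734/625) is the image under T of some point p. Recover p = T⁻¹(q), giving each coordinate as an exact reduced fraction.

p = (8/5, 5)

T1 = [7/25 -24/25 0; 24/25 7/25 0; 0 0 1]
T2·T1 = [31/25 -17/25 0; 24/25 7/25 0; 0 0 1]
T3·…·T1 = [31/25 -17/25 0; 86/25 -27/25 0; 0 0 1]
T4·…·T1 = [31/25 -17/25 0; 117/25 -44/25 0; 0 0 1]
T5·…·T1 = [62/25 -34/25 0; 117/50 -22/25 0; 0 0 1]
T6·…·T1 = [847/250 -202/125 0; 48/125 14/125 0; 0 0 1]
det M = 1; M⁻¹ = [14/125 202/125 0; -48/125 847/250 0; 0 0 1]
M⁻¹ · (-1662/625, 734/625)ᵀ = (8/5, 5)ᵀ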